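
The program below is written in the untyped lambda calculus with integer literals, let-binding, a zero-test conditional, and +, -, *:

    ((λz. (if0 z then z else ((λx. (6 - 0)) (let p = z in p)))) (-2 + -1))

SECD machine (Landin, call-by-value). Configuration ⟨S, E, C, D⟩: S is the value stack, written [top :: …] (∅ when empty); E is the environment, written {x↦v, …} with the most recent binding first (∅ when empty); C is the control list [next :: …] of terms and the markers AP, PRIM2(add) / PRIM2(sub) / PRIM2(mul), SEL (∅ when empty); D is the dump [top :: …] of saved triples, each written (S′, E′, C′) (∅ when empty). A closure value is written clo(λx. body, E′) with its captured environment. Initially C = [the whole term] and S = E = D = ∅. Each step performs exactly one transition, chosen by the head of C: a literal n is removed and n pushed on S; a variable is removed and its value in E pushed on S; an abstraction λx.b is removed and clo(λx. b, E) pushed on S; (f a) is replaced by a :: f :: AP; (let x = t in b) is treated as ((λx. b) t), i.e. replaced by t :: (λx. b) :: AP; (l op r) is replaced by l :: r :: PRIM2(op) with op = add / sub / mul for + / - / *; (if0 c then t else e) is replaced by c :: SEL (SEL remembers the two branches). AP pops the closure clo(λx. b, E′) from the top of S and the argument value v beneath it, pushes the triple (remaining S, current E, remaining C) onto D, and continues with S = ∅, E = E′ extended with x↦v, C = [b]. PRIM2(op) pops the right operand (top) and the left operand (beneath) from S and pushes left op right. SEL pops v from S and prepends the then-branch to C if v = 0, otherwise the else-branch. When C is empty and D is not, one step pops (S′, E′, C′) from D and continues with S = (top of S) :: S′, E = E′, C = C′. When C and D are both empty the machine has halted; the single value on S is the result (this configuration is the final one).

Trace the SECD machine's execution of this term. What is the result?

Answer: 6

Derivation:
t=0: ⟨S=∅; E=∅; C=[((λz. (if0 z then z else ((λx. (6 - 0)) (let p = z in p)))) (-2 + -1))]; D=∅⟩
t=1: ⟨S=∅; E=∅; C=[(-2 + -1) :: (λz. (if0 z then z else ((λx. (6 - 0)) (let p = z in p)))) :: AP]; D=∅⟩
t=2: ⟨S=∅; E=∅; C=[-2 :: -1 :: PRIM2(add) :: (λz. (if0 z then z else ((λx. (6 - 0)) (let p = z in p)))) :: AP]; D=∅⟩
t=3: ⟨S=[-2]; E=∅; C=[-1 :: PRIM2(add) :: (λz. (if0 z then z else ((λx. (6 - 0)) (let p = z in p)))) :: AP]; D=∅⟩
t=4: ⟨S=[-1 :: -2]; E=∅; C=[PRIM2(add) :: (λz. (if0 z then z else ((λx. (6 - 0)) (let p = z in p)))) :: AP]; D=∅⟩
t=5: ⟨S=[-3]; E=∅; C=[(λz. (if0 z then z else ((λx. (6 - 0)) (let p = z in p)))) :: AP]; D=∅⟩
t=6: ⟨S=[clo(λz. (if0 z then z else ((λx. (6 - 0)) (let p = z in p))), ∅) :: -3]; E=∅; C=[AP]; D=∅⟩
t=7: ⟨S=∅; E={z↦-3}; C=[(if0 z then z else ((λx. (6 - 0)) (let p = z in p)))]; D=[(∅, ∅, ∅)]⟩
t=8: ⟨S=∅; E={z↦-3}; C=[z :: SEL]; D=[(∅, ∅, ∅)]⟩
t=9: ⟨S=[-3]; E={z↦-3}; C=[SEL]; D=[(∅, ∅, ∅)]⟩
t=10: ⟨S=∅; E={z↦-3}; C=[((λx. (6 - 0)) (let p = z in p))]; D=[(∅, ∅, ∅)]⟩
t=11: ⟨S=∅; E={z↦-3}; C=[(let p = z in p) :: (λx. (6 - 0)) :: AP]; D=[(∅, ∅, ∅)]⟩
t=12: ⟨S=∅; E={z↦-3}; C=[z :: (λp. p) :: AP :: (λx. (6 - 0)) :: AP]; D=[(∅, ∅, ∅)]⟩
t=13: ⟨S=[-3]; E={z↦-3}; C=[(λp. p) :: AP :: (λx. (6 - 0)) :: AP]; D=[(∅, ∅, ∅)]⟩
t=14: ⟨S=[clo(λp. p, {z↦-3}) :: -3]; E={z↦-3}; C=[AP :: (λx. (6 - 0)) :: AP]; D=[(∅, ∅, ∅)]⟩
t=15: ⟨S=∅; E={p↦-3, z↦-3}; C=[p]; D=[(∅, {z↦-3}, [(λx. (6 - 0)) :: AP]) :: (∅, ∅, ∅)]⟩
t=16: ⟨S=[-3]; E={p↦-3, z↦-3}; C=∅; D=[(∅, {z↦-3}, [(λx. (6 - 0)) :: AP]) :: (∅, ∅, ∅)]⟩
t=17: ⟨S=[-3]; E={z↦-3}; C=[(λx. (6 - 0)) :: AP]; D=[(∅, ∅, ∅)]⟩
t=18: ⟨S=[clo(λx. (6 - 0), {z↦-3}) :: -3]; E={z↦-3}; C=[AP]; D=[(∅, ∅, ∅)]⟩
t=19: ⟨S=∅; E={x↦-3, z↦-3}; C=[(6 - 0)]; D=[(∅, {z↦-3}, ∅) :: (∅, ∅, ∅)]⟩
t=20: ⟨S=∅; E={x↦-3, z↦-3}; C=[6 :: 0 :: PRIM2(sub)]; D=[(∅, {z↦-3}, ∅) :: (∅, ∅, ∅)]⟩
t=21: ⟨S=[6]; E={x↦-3, z↦-3}; C=[0 :: PRIM2(sub)]; D=[(∅, {z↦-3}, ∅) :: (∅, ∅, ∅)]⟩
t=22: ⟨S=[0 :: 6]; E={x↦-3, z↦-3}; C=[PRIM2(sub)]; D=[(∅, {z↦-3}, ∅) :: (∅, ∅, ∅)]⟩
t=23: ⟨S=[6]; E={x↦-3, z↦-3}; C=∅; D=[(∅, {z↦-3}, ∅) :: (∅, ∅, ∅)]⟩
t=24: ⟨S=[6]; E={z↦-3}; C=∅; D=[(∅, ∅, ∅)]⟩
t=25: ⟨S=[6]; E=∅; C=∅; D=∅⟩
→ final value 6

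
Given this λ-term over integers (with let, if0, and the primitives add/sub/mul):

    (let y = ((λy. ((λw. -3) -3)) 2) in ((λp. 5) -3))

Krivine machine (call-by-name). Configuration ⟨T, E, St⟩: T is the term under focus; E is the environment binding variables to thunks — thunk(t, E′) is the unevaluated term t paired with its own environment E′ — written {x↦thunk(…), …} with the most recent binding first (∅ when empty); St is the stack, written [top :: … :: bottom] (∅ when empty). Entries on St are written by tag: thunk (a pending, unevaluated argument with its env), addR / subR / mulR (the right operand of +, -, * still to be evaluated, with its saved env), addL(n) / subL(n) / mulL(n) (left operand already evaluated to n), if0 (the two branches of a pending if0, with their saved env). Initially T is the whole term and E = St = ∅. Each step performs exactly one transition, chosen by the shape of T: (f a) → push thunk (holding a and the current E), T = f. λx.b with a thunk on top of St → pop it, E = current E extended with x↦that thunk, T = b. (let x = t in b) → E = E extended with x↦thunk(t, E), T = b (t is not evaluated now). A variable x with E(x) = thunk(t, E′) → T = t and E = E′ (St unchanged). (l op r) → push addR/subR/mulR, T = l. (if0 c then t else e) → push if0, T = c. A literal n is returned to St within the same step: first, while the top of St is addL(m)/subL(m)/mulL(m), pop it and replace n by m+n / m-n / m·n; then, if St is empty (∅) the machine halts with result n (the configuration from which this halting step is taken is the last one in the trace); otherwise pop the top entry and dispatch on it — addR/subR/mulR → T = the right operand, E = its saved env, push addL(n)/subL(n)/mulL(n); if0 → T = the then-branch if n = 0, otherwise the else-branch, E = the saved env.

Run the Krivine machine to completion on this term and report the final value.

Answer: 5

Execution trace:
0. <T=(let y = ((λy. ((λw. -3) -3)) 2) in ((λp. 5) -3)), E=∅, St=∅>
1. <T=((λp. 5) -3), E={y↦thunk(((λy. ((λw. -3) -3)) 2), ∅)}, St=∅>
2. <T=(λp. 5), E={y↦thunk(((λy. ((λw. -3) -3)) 2), ∅)}, St=[thunk]>
3. <T=5, E={p↦thunk(-3, {y↦thunk(((λy. ((λw. -3) -3)) 2), ∅)}), y↦thunk(((λy. ((λw. -3) -3)) 2), ∅)}, St=∅>
→ final value 5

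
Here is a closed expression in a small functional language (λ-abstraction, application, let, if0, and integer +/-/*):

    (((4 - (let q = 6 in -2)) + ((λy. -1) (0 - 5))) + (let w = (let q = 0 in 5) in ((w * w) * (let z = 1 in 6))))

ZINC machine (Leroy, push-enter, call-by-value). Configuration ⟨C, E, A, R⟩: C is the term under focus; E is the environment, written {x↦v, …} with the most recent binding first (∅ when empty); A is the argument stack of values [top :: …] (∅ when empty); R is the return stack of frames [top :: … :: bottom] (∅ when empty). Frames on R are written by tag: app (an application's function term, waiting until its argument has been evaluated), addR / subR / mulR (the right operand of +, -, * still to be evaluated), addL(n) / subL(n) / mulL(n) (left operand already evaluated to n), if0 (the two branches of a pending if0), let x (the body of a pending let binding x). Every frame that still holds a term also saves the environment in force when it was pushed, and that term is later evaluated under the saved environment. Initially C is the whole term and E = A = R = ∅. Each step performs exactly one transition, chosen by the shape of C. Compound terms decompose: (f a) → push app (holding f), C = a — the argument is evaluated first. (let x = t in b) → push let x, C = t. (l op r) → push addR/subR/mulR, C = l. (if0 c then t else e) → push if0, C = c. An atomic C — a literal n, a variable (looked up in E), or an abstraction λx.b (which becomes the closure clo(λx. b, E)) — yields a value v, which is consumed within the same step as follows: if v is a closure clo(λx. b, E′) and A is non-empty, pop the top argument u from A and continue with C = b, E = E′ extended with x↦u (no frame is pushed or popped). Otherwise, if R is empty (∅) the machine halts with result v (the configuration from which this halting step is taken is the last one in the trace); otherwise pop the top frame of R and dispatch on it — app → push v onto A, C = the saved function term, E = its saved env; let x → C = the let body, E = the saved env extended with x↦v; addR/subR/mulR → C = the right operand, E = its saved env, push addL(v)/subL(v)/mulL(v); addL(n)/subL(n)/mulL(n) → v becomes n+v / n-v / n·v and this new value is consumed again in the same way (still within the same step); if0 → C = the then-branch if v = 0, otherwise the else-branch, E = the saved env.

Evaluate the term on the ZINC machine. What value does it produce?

[0] <C=(((4 - (let q = 6 in -2)) + ((λy. -1) (0 - 5))) + (let w = (let q = 0 in 5) in ((w * w) * (let z = 1 in 6)))), E=∅, A=∅, R=∅>
[1] <C=((4 - (let q = 6 in -2)) + ((λy. -1) (0 - 5))), E=∅, A=∅, R=[addR]>
[2] <C=(4 - (let q = 6 in -2)), E=∅, A=∅, R=[addR :: addR]>
[3] <C=4, E=∅, A=∅, R=[subR :: addR :: addR]>
[4] <C=(let q = 6 in -2), E=∅, A=∅, R=[subL(4) :: addR :: addR]>
[5] <C=6, E=∅, A=∅, R=[let q :: subL(4) :: addR :: addR]>
[6] <C=-2, E={q↦6}, A=∅, R=[subL(4) :: addR :: addR]>
[7] <C=((λy. -1) (0 - 5)), E=∅, A=∅, R=[addL(6) :: addR]>
[8] <C=(0 - 5), E=∅, A=∅, R=[app :: addL(6) :: addR]>
[9] <C=0, E=∅, A=∅, R=[subR :: app :: addL(6) :: addR]>
[10] <C=5, E=∅, A=∅, R=[subL(0) :: app :: addL(6) :: addR]>
[11] <C=(λy. -1), E=∅, A=[-5], R=[addL(6) :: addR]>
[12] <C=-1, E={y↦-5}, A=∅, R=[addL(6) :: addR]>
[13] <C=(let w = (let q = 0 in 5) in ((w * w) * (let z = 1 in 6))), E=∅, A=∅, R=[addL(5)]>
[14] <C=(let q = 0 in 5), E=∅, A=∅, R=[let w :: addL(5)]>
[15] <C=0, E=∅, A=∅, R=[let q :: let w :: addL(5)]>
[16] <C=5, E={q↦0}, A=∅, R=[let w :: addL(5)]>
[17] <C=((w * w) * (let z = 1 in 6)), E={w↦5}, A=∅, R=[addL(5)]>
[18] <C=(w * w), E={w↦5}, A=∅, R=[mulR :: addL(5)]>
[19] <C=w, E={w↦5}, A=∅, R=[mulR :: mulR :: addL(5)]>
[20] <C=w, E={w↦5}, A=∅, R=[mulL(5) :: mulR :: addL(5)]>
[21] <C=(let z = 1 in 6), E={w↦5}, A=∅, R=[mulL(25) :: addL(5)]>
[22] <C=1, E={w↦5}, A=∅, R=[let z :: mulL(25) :: addL(5)]>
[23] <C=6, E={z↦1, w↦5}, A=∅, R=[mulL(25) :: addL(5)]>
→ final value 155

Answer: 155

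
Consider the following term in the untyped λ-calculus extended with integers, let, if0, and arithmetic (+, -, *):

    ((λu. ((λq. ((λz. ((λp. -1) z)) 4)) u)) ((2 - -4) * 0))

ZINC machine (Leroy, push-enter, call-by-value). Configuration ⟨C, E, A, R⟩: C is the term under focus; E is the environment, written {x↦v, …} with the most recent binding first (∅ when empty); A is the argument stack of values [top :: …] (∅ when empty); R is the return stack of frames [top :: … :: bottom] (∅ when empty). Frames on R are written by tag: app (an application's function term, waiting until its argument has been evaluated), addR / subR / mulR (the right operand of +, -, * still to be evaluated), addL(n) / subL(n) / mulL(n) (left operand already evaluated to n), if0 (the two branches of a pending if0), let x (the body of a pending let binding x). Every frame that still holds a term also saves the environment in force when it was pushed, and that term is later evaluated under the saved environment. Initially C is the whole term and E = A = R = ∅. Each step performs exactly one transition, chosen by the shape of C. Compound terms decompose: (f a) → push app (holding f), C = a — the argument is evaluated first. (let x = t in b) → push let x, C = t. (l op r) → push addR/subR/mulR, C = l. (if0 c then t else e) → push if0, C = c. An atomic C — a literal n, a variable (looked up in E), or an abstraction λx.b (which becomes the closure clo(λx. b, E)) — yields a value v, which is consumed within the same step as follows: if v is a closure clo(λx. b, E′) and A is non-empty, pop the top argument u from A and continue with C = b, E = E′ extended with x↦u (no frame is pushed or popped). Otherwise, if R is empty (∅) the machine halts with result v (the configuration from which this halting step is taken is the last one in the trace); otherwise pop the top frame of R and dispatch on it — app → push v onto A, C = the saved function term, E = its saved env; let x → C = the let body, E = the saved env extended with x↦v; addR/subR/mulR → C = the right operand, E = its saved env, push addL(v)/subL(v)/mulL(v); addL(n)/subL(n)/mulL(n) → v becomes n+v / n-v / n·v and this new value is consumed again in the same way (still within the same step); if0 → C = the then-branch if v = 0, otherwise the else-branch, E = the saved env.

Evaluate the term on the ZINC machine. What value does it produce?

t=0: <C=((λu. ((λq. ((λz. ((λp. -1) z)) 4)) u)) ((2 - -4) * 0)), E=∅, A=∅, R=∅>
t=1: <C=((2 - -4) * 0), E=∅, A=∅, R=[app]>
t=2: <C=(2 - -4), E=∅, A=∅, R=[mulR :: app]>
t=3: <C=2, E=∅, A=∅, R=[subR :: mulR :: app]>
t=4: <C=-4, E=∅, A=∅, R=[subL(2) :: mulR :: app]>
t=5: <C=0, E=∅, A=∅, R=[mulL(6) :: app]>
t=6: <C=(λu. ((λq. ((λz. ((λp. -1) z)) 4)) u)), E=∅, A=[0], R=∅>
t=7: <C=((λq. ((λz. ((λp. -1) z)) 4)) u), E={u↦0}, A=∅, R=∅>
t=8: <C=u, E={u↦0}, A=∅, R=[app]>
t=9: <C=(λq. ((λz. ((λp. -1) z)) 4)), E={u↦0}, A=[0], R=∅>
t=10: <C=((λz. ((λp. -1) z)) 4), E={q↦0, u↦0}, A=∅, R=∅>
t=11: <C=4, E={q↦0, u↦0}, A=∅, R=[app]>
t=12: <C=(λz. ((λp. -1) z)), E={q↦0, u↦0}, A=[4], R=∅>
t=13: <C=((λp. -1) z), E={z↦4, q↦0, u↦0}, A=∅, R=∅>
t=14: <C=z, E={z↦4, q↦0, u↦0}, A=∅, R=[app]>
t=15: <C=(λp. -1), E={z↦4, q↦0, u↦0}, A=[4], R=∅>
t=16: <C=-1, E={p↦4, z↦4, q↦0, u↦0}, A=∅, R=∅>
→ final value -1

Answer: -1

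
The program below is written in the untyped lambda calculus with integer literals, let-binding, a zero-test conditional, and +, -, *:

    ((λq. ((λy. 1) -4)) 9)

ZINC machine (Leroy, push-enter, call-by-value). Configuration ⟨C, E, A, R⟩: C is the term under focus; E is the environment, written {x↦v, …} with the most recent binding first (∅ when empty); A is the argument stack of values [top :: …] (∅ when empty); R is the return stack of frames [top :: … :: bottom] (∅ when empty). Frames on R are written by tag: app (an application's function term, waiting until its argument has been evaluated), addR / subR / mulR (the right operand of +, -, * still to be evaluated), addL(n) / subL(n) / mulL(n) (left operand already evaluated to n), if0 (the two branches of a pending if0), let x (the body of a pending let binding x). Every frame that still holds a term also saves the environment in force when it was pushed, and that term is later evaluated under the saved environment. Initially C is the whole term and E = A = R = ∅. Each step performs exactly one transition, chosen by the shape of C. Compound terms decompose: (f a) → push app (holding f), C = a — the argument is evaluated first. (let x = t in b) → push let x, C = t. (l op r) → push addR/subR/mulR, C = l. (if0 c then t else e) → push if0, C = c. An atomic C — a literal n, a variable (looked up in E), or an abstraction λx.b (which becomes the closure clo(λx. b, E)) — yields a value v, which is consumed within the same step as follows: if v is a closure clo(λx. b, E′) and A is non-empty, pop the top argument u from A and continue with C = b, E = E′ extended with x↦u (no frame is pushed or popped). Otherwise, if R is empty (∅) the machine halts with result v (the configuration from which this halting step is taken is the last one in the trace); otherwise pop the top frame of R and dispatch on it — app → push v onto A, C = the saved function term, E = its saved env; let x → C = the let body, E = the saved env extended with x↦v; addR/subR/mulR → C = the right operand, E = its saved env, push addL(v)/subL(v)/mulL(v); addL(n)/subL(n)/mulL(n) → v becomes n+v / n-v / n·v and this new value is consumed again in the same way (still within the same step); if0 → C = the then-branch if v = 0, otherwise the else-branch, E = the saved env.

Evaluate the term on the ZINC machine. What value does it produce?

Answer: 1

Execution trace:
[0] [C=((λq. ((λy. 1) -4)) 9) | E=∅ | A=∅ | R=∅]
[1] [C=9 | E=∅ | A=∅ | R=[app]]
[2] [C=(λq. ((λy. 1) -4)) | E=∅ | A=[9] | R=∅]
[3] [C=((λy. 1) -4) | E={q↦9} | A=∅ | R=∅]
[4] [C=-4 | E={q↦9} | A=∅ | R=[app]]
[5] [C=(λy. 1) | E={q↦9} | A=[-4] | R=∅]
[6] [C=1 | E={y↦-4, q↦9} | A=∅ | R=∅]
→ final value 1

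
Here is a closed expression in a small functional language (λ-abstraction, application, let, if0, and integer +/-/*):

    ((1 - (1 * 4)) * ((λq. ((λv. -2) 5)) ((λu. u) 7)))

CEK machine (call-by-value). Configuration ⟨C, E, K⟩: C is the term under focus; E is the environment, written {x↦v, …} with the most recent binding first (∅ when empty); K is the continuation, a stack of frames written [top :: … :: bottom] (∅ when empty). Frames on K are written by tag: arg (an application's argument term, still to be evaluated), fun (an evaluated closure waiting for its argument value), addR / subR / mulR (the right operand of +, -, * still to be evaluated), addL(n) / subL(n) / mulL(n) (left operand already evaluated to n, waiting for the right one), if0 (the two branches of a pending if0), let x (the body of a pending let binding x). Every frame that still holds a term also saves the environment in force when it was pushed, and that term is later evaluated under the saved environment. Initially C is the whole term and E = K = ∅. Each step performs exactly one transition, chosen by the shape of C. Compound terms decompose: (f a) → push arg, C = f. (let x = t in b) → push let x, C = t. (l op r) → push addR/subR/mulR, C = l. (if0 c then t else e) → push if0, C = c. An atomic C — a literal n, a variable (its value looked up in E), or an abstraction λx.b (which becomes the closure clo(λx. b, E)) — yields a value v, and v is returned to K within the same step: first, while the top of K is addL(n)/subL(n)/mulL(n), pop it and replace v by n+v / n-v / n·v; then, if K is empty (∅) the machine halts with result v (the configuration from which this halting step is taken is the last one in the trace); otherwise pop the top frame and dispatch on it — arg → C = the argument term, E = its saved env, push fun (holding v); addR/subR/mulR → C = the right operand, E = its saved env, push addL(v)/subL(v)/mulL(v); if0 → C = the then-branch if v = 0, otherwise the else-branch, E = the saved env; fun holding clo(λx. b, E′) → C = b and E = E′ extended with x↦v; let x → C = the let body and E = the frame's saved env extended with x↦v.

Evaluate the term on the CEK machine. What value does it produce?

0. ⟨C=((1 - (1 * 4)) * ((λq. ((λv. -2) 5)) ((λu. u) 7))); E=∅; K=∅⟩
1. ⟨C=(1 - (1 * 4)); E=∅; K=[mulR]⟩
2. ⟨C=1; E=∅; K=[subR :: mulR]⟩
3. ⟨C=(1 * 4); E=∅; K=[subL(1) :: mulR]⟩
4. ⟨C=1; E=∅; K=[mulR :: subL(1) :: mulR]⟩
5. ⟨C=4; E=∅; K=[mulL(1) :: subL(1) :: mulR]⟩
6. ⟨C=((λq. ((λv. -2) 5)) ((λu. u) 7)); E=∅; K=[mulL(-3)]⟩
7. ⟨C=(λq. ((λv. -2) 5)); E=∅; K=[arg :: mulL(-3)]⟩
8. ⟨C=((λu. u) 7); E=∅; K=[fun :: mulL(-3)]⟩
9. ⟨C=(λu. u); E=∅; K=[arg :: fun :: mulL(-3)]⟩
10. ⟨C=7; E=∅; K=[fun :: fun :: mulL(-3)]⟩
11. ⟨C=u; E={u↦7}; K=[fun :: mulL(-3)]⟩
12. ⟨C=((λv. -2) 5); E={q↦7}; K=[mulL(-3)]⟩
13. ⟨C=(λv. -2); E={q↦7}; K=[arg :: mulL(-3)]⟩
14. ⟨C=5; E={q↦7}; K=[fun :: mulL(-3)]⟩
15. ⟨C=-2; E={v↦5, q↦7}; K=[mulL(-3)]⟩
→ final value 6

Answer: 6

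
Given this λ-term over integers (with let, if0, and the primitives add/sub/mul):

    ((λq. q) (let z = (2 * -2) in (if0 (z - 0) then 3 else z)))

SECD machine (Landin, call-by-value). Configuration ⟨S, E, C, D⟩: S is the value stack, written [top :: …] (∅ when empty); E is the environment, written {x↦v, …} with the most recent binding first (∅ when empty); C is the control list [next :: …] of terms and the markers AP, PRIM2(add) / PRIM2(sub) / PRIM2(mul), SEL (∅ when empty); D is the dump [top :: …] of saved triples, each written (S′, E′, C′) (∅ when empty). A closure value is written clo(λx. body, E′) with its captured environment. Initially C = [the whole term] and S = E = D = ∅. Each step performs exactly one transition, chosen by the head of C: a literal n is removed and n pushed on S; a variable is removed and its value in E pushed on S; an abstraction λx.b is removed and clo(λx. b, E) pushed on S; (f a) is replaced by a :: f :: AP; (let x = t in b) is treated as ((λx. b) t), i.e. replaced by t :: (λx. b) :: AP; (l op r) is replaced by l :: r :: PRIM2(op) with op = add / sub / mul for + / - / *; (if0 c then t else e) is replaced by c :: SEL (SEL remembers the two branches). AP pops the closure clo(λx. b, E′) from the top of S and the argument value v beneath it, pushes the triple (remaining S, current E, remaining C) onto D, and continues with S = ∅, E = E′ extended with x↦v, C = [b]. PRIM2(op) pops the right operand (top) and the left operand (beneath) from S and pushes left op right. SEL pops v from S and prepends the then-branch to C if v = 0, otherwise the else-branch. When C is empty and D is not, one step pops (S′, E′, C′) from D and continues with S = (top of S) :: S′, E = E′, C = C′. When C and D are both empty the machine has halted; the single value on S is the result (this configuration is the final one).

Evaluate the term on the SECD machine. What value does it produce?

Answer: -4

Derivation:
step 0: ⟨S=∅; E=∅; C=[((λq. q) (let z = (2 * -2) in (if0 (z - 0) then 3 else z)))]; D=∅⟩
step 1: ⟨S=∅; E=∅; C=[(let z = (2 * -2) in (if0 (z - 0) then 3 else z)) :: (λq. q) :: AP]; D=∅⟩
step 2: ⟨S=∅; E=∅; C=[(2 * -2) :: (λz. (if0 (z - 0) then 3 else z)) :: AP :: (λq. q) :: AP]; D=∅⟩
step 3: ⟨S=∅; E=∅; C=[2 :: -2 :: PRIM2(mul) :: (λz. (if0 (z - 0) then 3 else z)) :: AP :: (λq. q) :: AP]; D=∅⟩
step 4: ⟨S=[2]; E=∅; C=[-2 :: PRIM2(mul) :: (λz. (if0 (z - 0) then 3 else z)) :: AP :: (λq. q) :: AP]; D=∅⟩
step 5: ⟨S=[-2 :: 2]; E=∅; C=[PRIM2(mul) :: (λz. (if0 (z - 0) then 3 else z)) :: AP :: (λq. q) :: AP]; D=∅⟩
step 6: ⟨S=[-4]; E=∅; C=[(λz. (if0 (z - 0) then 3 else z)) :: AP :: (λq. q) :: AP]; D=∅⟩
step 7: ⟨S=[clo(λz. (if0 (z - 0) then 3 else z), ∅) :: -4]; E=∅; C=[AP :: (λq. q) :: AP]; D=∅⟩
step 8: ⟨S=∅; E={z↦-4}; C=[(if0 (z - 0) then 3 else z)]; D=[(∅, ∅, [(λq. q) :: AP])]⟩
step 9: ⟨S=∅; E={z↦-4}; C=[(z - 0) :: SEL]; D=[(∅, ∅, [(λq. q) :: AP])]⟩
step 10: ⟨S=∅; E={z↦-4}; C=[z :: 0 :: PRIM2(sub) :: SEL]; D=[(∅, ∅, [(λq. q) :: AP])]⟩
step 11: ⟨S=[-4]; E={z↦-4}; C=[0 :: PRIM2(sub) :: SEL]; D=[(∅, ∅, [(λq. q) :: AP])]⟩
step 12: ⟨S=[0 :: -4]; E={z↦-4}; C=[PRIM2(sub) :: SEL]; D=[(∅, ∅, [(λq. q) :: AP])]⟩
step 13: ⟨S=[-4]; E={z↦-4}; C=[SEL]; D=[(∅, ∅, [(λq. q) :: AP])]⟩
step 14: ⟨S=∅; E={z↦-4}; C=[z]; D=[(∅, ∅, [(λq. q) :: AP])]⟩
step 15: ⟨S=[-4]; E={z↦-4}; C=∅; D=[(∅, ∅, [(λq. q) :: AP])]⟩
step 16: ⟨S=[-4]; E=∅; C=[(λq. q) :: AP]; D=∅⟩
step 17: ⟨S=[clo(λq. q, ∅) :: -4]; E=∅; C=[AP]; D=∅⟩
step 18: ⟨S=∅; E={q↦-4}; C=[q]; D=[(∅, ∅, ∅)]⟩
step 19: ⟨S=[-4]; E={q↦-4}; C=∅; D=[(∅, ∅, ∅)]⟩
step 20: ⟨S=[-4]; E=∅; C=∅; D=∅⟩
→ final value -4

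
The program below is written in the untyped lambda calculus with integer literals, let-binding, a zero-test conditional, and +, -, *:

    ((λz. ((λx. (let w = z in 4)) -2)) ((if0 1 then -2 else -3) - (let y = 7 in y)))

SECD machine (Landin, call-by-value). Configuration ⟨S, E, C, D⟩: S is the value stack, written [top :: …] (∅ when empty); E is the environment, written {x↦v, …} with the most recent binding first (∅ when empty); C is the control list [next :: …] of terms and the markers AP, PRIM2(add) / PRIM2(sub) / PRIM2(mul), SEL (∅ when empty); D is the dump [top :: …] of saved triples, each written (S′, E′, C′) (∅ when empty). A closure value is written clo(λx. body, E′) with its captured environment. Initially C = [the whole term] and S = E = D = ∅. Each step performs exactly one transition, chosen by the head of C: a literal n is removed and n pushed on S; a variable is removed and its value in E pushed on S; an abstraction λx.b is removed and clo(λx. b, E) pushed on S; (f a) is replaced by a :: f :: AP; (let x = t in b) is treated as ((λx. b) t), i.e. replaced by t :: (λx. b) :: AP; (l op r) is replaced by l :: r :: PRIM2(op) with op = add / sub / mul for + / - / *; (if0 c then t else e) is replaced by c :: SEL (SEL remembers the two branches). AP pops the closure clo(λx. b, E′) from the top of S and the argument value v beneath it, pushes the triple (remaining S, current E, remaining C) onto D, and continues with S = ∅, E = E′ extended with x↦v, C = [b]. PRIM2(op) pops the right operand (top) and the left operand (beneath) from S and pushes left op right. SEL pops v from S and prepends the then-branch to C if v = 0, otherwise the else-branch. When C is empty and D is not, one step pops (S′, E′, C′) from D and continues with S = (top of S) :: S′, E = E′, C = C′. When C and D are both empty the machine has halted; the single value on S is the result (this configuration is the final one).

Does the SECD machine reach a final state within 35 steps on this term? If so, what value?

Answer: 4

Derivation:
[0] <S=∅, E=∅, C=[((λz. ((λx. (let w = z in 4)) -2)) ((if0 1 then -2 else -3) - (let y = 7 in y)))], D=∅>
[1] <S=∅, E=∅, C=[((if0 1 then -2 else -3) - (let y = 7 in y)) :: (λz. ((λx. (let w = z in 4)) -2)) :: AP], D=∅>
[2] <S=∅, E=∅, C=[(if0 1 then -2 else -3) :: (let y = 7 in y) :: PRIM2(sub) :: (λz. ((λx. (let w = z in 4)) -2)) :: AP], D=∅>
[3] <S=∅, E=∅, C=[1 :: SEL :: (let y = 7 in y) :: PRIM2(sub) :: (λz. ((λx. (let w = z in 4)) -2)) :: AP], D=∅>
[4] <S=[1], E=∅, C=[SEL :: (let y = 7 in y) :: PRIM2(sub) :: (λz. ((λx. (let w = z in 4)) -2)) :: AP], D=∅>
[5] <S=∅, E=∅, C=[-3 :: (let y = 7 in y) :: PRIM2(sub) :: (λz. ((λx. (let w = z in 4)) -2)) :: AP], D=∅>
[6] <S=[-3], E=∅, C=[(let y = 7 in y) :: PRIM2(sub) :: (λz. ((λx. (let w = z in 4)) -2)) :: AP], D=∅>
[7] <S=[-3], E=∅, C=[7 :: (λy. y) :: AP :: PRIM2(sub) :: (λz. ((λx. (let w = z in 4)) -2)) :: AP], D=∅>
[8] <S=[7 :: -3], E=∅, C=[(λy. y) :: AP :: PRIM2(sub) :: (λz. ((λx. (let w = z in 4)) -2)) :: AP], D=∅>
[9] <S=[clo(λy. y, ∅) :: 7 :: -3], E=∅, C=[AP :: PRIM2(sub) :: (λz. ((λx. (let w = z in 4)) -2)) :: AP], D=∅>
[10] <S=∅, E={y↦7}, C=[y], D=[([-3], ∅, [PRIM2(sub) :: (λz. ((λx. (let w = z in 4)) -2)) :: AP])]>
[11] <S=[7], E={y↦7}, C=∅, D=[([-3], ∅, [PRIM2(sub) :: (λz. ((λx. (let w = z in 4)) -2)) :: AP])]>
[12] <S=[7 :: -3], E=∅, C=[PRIM2(sub) :: (λz. ((λx. (let w = z in 4)) -2)) :: AP], D=∅>
[13] <S=[-10], E=∅, C=[(λz. ((λx. (let w = z in 4)) -2)) :: AP], D=∅>
[14] <S=[clo(λz. ((λx. (let w = z in 4)) -2), ∅) :: -10], E=∅, C=[AP], D=∅>
[15] <S=∅, E={z↦-10}, C=[((λx. (let w = z in 4)) -2)], D=[(∅, ∅, ∅)]>
[16] <S=∅, E={z↦-10}, C=[-2 :: (λx. (let w = z in 4)) :: AP], D=[(∅, ∅, ∅)]>
[17] <S=[-2], E={z↦-10}, C=[(λx. (let w = z in 4)) :: AP], D=[(∅, ∅, ∅)]>
[18] <S=[clo(λx. (let w = z in 4), {z↦-10}) :: -2], E={z↦-10}, C=[AP], D=[(∅, ∅, ∅)]>
[19] <S=∅, E={x↦-2, z↦-10}, C=[(let w = z in 4)], D=[(∅, {z↦-10}, ∅) :: (∅, ∅, ∅)]>
[20] <S=∅, E={x↦-2, z↦-10}, C=[z :: (λw. 4) :: AP], D=[(∅, {z↦-10}, ∅) :: (∅, ∅, ∅)]>
[21] <S=[-10], E={x↦-2, z↦-10}, C=[(λw. 4) :: AP], D=[(∅, {z↦-10}, ∅) :: (∅, ∅, ∅)]>
[22] <S=[clo(λw. 4, {x↦-2, z↦-10}) :: -10], E={x↦-2, z↦-10}, C=[AP], D=[(∅, {z↦-10}, ∅) :: (∅, ∅, ∅)]>
[23] <S=∅, E={w↦-10, x↦-2, z↦-10}, C=[4], D=[(∅, {x↦-2, z↦-10}, ∅) :: (∅, {z↦-10}, ∅) :: (∅, ∅, ∅)]>
[24] <S=[4], E={w↦-10, x↦-2, z↦-10}, C=∅, D=[(∅, {x↦-2, z↦-10}, ∅) :: (∅, {z↦-10}, ∅) :: (∅, ∅, ∅)]>
[25] <S=[4], E={x↦-2, z↦-10}, C=∅, D=[(∅, {z↦-10}, ∅) :: (∅, ∅, ∅)]>
[26] <S=[4], E={z↦-10}, C=∅, D=[(∅, ∅, ∅)]>
[27] <S=[4], E=∅, C=∅, D=∅>
→ final value 4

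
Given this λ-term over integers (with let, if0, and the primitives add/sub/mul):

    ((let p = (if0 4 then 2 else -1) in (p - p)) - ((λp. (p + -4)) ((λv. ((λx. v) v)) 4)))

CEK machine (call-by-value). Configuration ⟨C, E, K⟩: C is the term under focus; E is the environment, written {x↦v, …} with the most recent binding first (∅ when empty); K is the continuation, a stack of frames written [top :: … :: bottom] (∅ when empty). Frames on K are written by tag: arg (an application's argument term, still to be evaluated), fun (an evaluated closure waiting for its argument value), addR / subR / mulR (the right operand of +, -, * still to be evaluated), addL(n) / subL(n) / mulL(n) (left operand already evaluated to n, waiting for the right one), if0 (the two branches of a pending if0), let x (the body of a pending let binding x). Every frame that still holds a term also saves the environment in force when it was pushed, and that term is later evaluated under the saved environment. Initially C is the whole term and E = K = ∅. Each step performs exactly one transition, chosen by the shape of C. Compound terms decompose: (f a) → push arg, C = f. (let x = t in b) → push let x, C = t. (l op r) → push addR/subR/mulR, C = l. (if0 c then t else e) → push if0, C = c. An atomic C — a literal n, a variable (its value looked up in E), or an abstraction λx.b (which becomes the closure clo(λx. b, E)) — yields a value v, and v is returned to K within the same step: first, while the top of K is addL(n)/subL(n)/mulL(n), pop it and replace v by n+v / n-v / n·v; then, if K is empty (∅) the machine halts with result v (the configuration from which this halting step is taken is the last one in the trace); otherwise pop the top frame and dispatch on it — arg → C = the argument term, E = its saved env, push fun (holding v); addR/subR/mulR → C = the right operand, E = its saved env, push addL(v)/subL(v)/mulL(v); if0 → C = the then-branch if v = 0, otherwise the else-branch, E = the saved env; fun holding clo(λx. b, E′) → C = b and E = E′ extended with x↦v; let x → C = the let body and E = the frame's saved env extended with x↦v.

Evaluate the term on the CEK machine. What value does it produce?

Answer: 0

Execution trace:
[0] <C=((let p = (if0 4 then 2 else -1) in (p - p)) - ((λp. (p + -4)) ((λv. ((λx. v) v)) 4))), E=∅, K=∅>
[1] <C=(let p = (if0 4 then 2 else -1) in (p - p)), E=∅, K=[subR]>
[2] <C=(if0 4 then 2 else -1), E=∅, K=[let p :: subR]>
[3] <C=4, E=∅, K=[if0 :: let p :: subR]>
[4] <C=-1, E=∅, K=[let p :: subR]>
[5] <C=(p - p), E={p↦-1}, K=[subR]>
[6] <C=p, E={p↦-1}, K=[subR :: subR]>
[7] <C=p, E={p↦-1}, K=[subL(-1) :: subR]>
[8] <C=((λp. (p + -4)) ((λv. ((λx. v) v)) 4)), E=∅, K=[subL(0)]>
[9] <C=(λp. (p + -4)), E=∅, K=[arg :: subL(0)]>
[10] <C=((λv. ((λx. v) v)) 4), E=∅, K=[fun :: subL(0)]>
[11] <C=(λv. ((λx. v) v)), E=∅, K=[arg :: fun :: subL(0)]>
[12] <C=4, E=∅, K=[fun :: fun :: subL(0)]>
[13] <C=((λx. v) v), E={v↦4}, K=[fun :: subL(0)]>
[14] <C=(λx. v), E={v↦4}, K=[arg :: fun :: subL(0)]>
[15] <C=v, E={v↦4}, K=[fun :: fun :: subL(0)]>
[16] <C=v, E={x↦4, v↦4}, K=[fun :: subL(0)]>
[17] <C=(p + -4), E={p↦4}, K=[subL(0)]>
[18] <C=p, E={p↦4}, K=[addR :: subL(0)]>
[19] <C=-4, E={p↦4}, K=[addL(4) :: subL(0)]>
→ final value 0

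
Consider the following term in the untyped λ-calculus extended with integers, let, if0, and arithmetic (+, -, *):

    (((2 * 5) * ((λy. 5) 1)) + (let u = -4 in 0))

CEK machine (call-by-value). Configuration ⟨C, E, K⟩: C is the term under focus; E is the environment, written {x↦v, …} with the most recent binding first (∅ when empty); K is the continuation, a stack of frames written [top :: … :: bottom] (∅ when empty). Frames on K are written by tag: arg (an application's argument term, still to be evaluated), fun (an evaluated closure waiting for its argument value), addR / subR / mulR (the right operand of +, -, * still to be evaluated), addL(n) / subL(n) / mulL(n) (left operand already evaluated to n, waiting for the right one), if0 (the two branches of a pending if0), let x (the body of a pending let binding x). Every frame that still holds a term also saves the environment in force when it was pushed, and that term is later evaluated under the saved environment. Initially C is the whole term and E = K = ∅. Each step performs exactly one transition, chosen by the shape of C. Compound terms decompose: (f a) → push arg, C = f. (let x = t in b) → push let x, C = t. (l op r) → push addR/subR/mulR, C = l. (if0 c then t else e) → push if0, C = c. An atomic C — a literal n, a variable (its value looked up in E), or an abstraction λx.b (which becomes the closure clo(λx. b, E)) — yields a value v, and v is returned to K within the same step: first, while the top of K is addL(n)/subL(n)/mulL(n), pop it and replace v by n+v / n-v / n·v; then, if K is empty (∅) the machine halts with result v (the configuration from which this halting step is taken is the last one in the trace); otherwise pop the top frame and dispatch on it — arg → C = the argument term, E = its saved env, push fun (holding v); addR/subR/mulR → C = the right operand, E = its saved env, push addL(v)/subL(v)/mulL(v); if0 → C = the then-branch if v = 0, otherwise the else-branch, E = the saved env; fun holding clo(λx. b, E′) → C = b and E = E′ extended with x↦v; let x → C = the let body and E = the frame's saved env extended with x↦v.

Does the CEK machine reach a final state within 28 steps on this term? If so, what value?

t=0: ⟨C=(((2 * 5) * ((λy. 5) 1)) + (let u = -4 in 0)); E=∅; K=∅⟩
t=1: ⟨C=((2 * 5) * ((λy. 5) 1)); E=∅; K=[addR]⟩
t=2: ⟨C=(2 * 5); E=∅; K=[mulR :: addR]⟩
t=3: ⟨C=2; E=∅; K=[mulR :: mulR :: addR]⟩
t=4: ⟨C=5; E=∅; K=[mulL(2) :: mulR :: addR]⟩
t=5: ⟨C=((λy. 5) 1); E=∅; K=[mulL(10) :: addR]⟩
t=6: ⟨C=(λy. 5); E=∅; K=[arg :: mulL(10) :: addR]⟩
t=7: ⟨C=1; E=∅; K=[fun :: mulL(10) :: addR]⟩
t=8: ⟨C=5; E={y↦1}; K=[mulL(10) :: addR]⟩
t=9: ⟨C=(let u = -4 in 0); E=∅; K=[addL(50)]⟩
t=10: ⟨C=-4; E=∅; K=[let u :: addL(50)]⟩
t=11: ⟨C=0; E={u↦-4}; K=[addL(50)]⟩
→ final value 50

Answer: 50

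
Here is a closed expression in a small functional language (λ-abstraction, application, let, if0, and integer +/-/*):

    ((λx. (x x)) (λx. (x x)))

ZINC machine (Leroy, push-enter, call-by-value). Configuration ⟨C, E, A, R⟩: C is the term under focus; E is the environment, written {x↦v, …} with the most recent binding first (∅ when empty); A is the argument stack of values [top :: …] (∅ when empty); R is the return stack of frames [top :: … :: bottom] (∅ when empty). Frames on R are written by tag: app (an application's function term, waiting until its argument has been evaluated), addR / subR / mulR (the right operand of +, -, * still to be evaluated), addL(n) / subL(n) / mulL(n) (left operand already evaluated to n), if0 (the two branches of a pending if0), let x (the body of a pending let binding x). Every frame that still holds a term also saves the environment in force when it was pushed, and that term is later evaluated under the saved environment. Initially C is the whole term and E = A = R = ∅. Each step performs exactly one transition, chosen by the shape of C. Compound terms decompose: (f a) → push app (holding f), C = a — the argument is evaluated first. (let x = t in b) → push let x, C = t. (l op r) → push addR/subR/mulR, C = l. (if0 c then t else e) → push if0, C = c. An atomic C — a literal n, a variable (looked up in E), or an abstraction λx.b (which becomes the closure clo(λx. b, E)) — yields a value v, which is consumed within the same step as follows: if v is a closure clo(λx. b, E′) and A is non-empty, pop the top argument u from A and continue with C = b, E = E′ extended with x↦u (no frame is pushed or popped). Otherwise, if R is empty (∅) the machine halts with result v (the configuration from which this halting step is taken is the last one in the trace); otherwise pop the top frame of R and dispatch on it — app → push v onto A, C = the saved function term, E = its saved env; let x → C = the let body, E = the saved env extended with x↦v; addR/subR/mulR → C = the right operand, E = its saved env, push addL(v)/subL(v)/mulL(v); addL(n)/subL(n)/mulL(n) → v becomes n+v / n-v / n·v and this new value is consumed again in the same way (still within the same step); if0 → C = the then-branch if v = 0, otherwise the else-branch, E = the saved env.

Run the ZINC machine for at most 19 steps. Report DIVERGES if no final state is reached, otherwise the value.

Answer: DIVERGES (no final state within 19 steps)

Machine steps:
step 0: ⟨C=((λx. (x x)) (λx. (x x))); E=∅; A=∅; R=∅⟩
step 1: ⟨C=(λx. (x x)); E=∅; A=∅; R=[app]⟩
step 2: ⟨C=(λx. (x x)); E=∅; A=[clo(λx. (x x), ∅)]; R=∅⟩
step 3: ⟨C=(x x); E={x↦clo(λx. (x x), ∅)}; A=∅; R=∅⟩
step 4: ⟨C=x; E={x↦clo(λx. (x x), ∅)}; A=∅; R=[app]⟩
step 5: ⟨C=x; E={x↦clo(λx. (x x), ∅)}; A=[clo(λx. (x x), ∅)]; R=∅⟩
… configuration repeats with period 3 (steps 3–5 recur indefinitely) …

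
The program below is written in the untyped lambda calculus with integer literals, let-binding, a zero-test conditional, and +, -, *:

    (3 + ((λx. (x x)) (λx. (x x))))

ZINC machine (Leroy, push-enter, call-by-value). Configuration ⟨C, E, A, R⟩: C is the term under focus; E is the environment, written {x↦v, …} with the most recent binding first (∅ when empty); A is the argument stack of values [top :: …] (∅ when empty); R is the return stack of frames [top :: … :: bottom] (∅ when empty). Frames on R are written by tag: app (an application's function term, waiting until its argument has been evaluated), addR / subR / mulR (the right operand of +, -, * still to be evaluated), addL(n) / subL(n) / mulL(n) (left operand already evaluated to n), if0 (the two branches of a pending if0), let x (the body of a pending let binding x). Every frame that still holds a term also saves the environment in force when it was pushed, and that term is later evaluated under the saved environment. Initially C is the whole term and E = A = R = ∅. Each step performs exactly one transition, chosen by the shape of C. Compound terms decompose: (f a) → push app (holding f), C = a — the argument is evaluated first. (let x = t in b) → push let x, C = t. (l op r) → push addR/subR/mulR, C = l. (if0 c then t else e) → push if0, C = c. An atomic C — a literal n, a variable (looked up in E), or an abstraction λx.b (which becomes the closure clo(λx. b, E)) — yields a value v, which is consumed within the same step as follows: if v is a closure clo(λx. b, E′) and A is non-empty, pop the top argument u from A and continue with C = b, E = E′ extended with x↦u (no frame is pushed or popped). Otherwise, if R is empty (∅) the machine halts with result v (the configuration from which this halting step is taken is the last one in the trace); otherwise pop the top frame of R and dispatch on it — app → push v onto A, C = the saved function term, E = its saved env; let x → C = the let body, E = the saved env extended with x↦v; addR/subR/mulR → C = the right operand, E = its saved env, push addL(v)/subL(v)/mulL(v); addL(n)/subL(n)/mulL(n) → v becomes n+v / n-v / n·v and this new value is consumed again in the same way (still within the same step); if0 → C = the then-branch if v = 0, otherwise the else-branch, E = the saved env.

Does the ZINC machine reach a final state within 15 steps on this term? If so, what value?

Answer: DIVERGES (no final state within 15 steps)

Machine steps:
[0] [C=(3 + ((λx. (x x)) (λx. (x x)))) | E=∅ | A=∅ | R=∅]
[1] [C=3 | E=∅ | A=∅ | R=[addR]]
[2] [C=((λx. (x x)) (λx. (x x))) | E=∅ | A=∅ | R=[addL(3)]]
[3] [C=(λx. (x x)) | E=∅ | A=∅ | R=[app :: addL(3)]]
[4] [C=(λx. (x x)) | E=∅ | A=[clo(λx. (x x), ∅)] | R=[addL(3)]]
[5] [C=(x x) | E={x↦clo(λx. (x x), ∅)} | A=∅ | R=[addL(3)]]
[6] [C=x | E={x↦clo(λx. (x x), ∅)} | A=∅ | R=[app :: addL(3)]]
[7] [C=x | E={x↦clo(λx. (x x), ∅)} | A=[clo(λx. (x x), ∅)] | R=[addL(3)]]
… configuration repeats with period 3 (steps 5–7 recur indefinitely) …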